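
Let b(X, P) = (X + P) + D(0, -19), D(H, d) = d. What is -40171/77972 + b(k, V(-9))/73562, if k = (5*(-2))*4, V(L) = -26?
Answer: -1480843361/2867888132 ≈ -0.51635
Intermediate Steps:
k = -40 (k = -10*4 = -40)
b(X, P) = -19 + P + X (b(X, P) = (X + P) - 19 = (P + X) - 19 = -19 + P + X)
-40171/77972 + b(k, V(-9))/73562 = -40171/77972 + (-19 - 26 - 40)/73562 = -40171*1/77972 - 85*1/73562 = -40171/77972 - 85/73562 = -1480843361/2867888132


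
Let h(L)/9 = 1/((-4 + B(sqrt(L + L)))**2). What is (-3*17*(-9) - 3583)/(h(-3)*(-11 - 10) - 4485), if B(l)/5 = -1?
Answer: 4686/6731 ≈ 0.69618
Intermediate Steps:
B(l) = -5 (B(l) = 5*(-1) = -5)
h(L) = 1/9 (h(L) = 9/((-4 - 5)**2) = 9/((-9)**2) = 9/81 = 9*(1/81) = 1/9)
(-3*17*(-9) - 3583)/(h(-3)*(-11 - 10) - 4485) = (-3*17*(-9) - 3583)/((-11 - 10)/9 - 4485) = (-51*(-9) - 3583)/((1/9)*(-21) - 4485) = (459 - 3583)/(-7/3 - 4485) = -3124/(-13462/3) = -3124*(-3/13462) = 4686/6731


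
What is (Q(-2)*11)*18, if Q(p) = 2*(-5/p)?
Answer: 990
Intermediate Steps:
Q(p) = -10/p
(Q(-2)*11)*18 = (-10/(-2)*11)*18 = (-10*(-1/2)*11)*18 = (5*11)*18 = 55*18 = 990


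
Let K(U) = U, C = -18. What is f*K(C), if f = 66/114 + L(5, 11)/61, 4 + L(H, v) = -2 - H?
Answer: -8316/1159 ≈ -7.1751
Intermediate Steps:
L(H, v) = -6 - H (L(H, v) = -4 + (-2 - H) = -6 - H)
f = 462/1159 (f = 66/114 + (-6 - 1*5)/61 = 66*(1/114) + (-6 - 5)*(1/61) = 11/19 - 11*1/61 = 11/19 - 11/61 = 462/1159 ≈ 0.39862)
f*K(C) = (462/1159)*(-18) = -8316/1159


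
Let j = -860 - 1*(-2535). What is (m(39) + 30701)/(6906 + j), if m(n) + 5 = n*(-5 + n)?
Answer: 32022/8581 ≈ 3.7317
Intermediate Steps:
j = 1675 (j = -860 + 2535 = 1675)
m(n) = -5 + n*(-5 + n)
(m(39) + 30701)/(6906 + j) = ((-5 + 39**2 - 5*39) + 30701)/(6906 + 1675) = ((-5 + 1521 - 195) + 30701)/8581 = (1321 + 30701)*(1/8581) = 32022*(1/8581) = 32022/8581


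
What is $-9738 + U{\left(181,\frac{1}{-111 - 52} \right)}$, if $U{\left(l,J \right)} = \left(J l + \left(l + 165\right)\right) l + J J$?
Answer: $\frac{1399841230}{26569} \approx 52687.0$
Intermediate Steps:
$U{\left(l,J \right)} = J^{2} + l \left(165 + l + J l\right)$ ($U{\left(l,J \right)} = \left(J l + \left(165 + l\right)\right) l + J^{2} = \left(165 + l + J l\right) l + J^{2} = l \left(165 + l + J l\right) + J^{2} = J^{2} + l \left(165 + l + J l\right)$)
$-9738 + U{\left(181,\frac{1}{-111 - 52} \right)} = -9738 + \left(\left(\frac{1}{-111 - 52}\right)^{2} + 181^{2} + 165 \cdot 181 + \frac{181^{2}}{-111 - 52}\right) = -9738 + \left(\left(\frac{1}{-163}\right)^{2} + 32761 + 29865 + \frac{1}{-163} \cdot 32761\right) = -9738 + \left(\left(- \frac{1}{163}\right)^{2} + 32761 + 29865 - \frac{32761}{163}\right) = -9738 + \left(\frac{1}{26569} + 32761 + 29865 - \frac{32761}{163}\right) = -9738 + \frac{1658570152}{26569} = \frac{1399841230}{26569}$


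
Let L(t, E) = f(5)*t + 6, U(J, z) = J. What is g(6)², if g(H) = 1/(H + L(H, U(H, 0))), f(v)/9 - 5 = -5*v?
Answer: 1/1140624 ≈ 8.7671e-7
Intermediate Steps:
f(v) = 45 - 45*v (f(v) = 45 + 9*(-5*v) = 45 - 45*v)
L(t, E) = 6 - 180*t (L(t, E) = (45 - 45*5)*t + 6 = (45 - 225)*t + 6 = -180*t + 6 = 6 - 180*t)
g(H) = 1/(6 - 179*H) (g(H) = 1/(H + (6 - 180*H)) = 1/(6 - 179*H))
g(6)² = (-1/(-6 + 179*6))² = (-1/(-6 + 1074))² = (-1/1068)² = 1/1140624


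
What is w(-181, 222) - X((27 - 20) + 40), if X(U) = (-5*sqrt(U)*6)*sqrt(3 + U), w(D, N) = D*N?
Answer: -40182 + 150*sqrt(94) ≈ -38728.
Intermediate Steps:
X(U) = -30*sqrt(U)*sqrt(3 + U) (X(U) = (-30*sqrt(U))*sqrt(3 + U) = -30*sqrt(U)*sqrt(3 + U))
w(-181, 222) - X((27 - 20) + 40) = -181*222 - (-30)*sqrt((27 - 20) + 40)*sqrt(3 + ((27 - 20) + 40)) = -40182 - (-30)*sqrt(7 + 40)*sqrt(3 + (7 + 40)) = -40182 - (-30)*sqrt(47)*sqrt(3 + 47) = -40182 - (-30)*sqrt(47)*sqrt(50) = -40182 - (-30)*sqrt(47)*5*sqrt(2) = -40182 - (-150)*sqrt(94) = -40182 + 150*sqrt(94)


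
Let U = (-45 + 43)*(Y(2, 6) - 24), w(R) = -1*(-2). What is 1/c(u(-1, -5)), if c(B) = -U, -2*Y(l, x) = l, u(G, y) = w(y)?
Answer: -1/50 ≈ -0.020000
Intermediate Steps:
w(R) = 2
u(G, y) = 2
Y(l, x) = -l/2
U = 50 (U = (-45 + 43)*(-1/2*2 - 24) = -2*(-1 - 24) = -2*(-25) = 50)
c(B) = -50 (c(B) = -1*50 = -50)
1/c(u(-1, -5)) = 1/(-50) = -1/50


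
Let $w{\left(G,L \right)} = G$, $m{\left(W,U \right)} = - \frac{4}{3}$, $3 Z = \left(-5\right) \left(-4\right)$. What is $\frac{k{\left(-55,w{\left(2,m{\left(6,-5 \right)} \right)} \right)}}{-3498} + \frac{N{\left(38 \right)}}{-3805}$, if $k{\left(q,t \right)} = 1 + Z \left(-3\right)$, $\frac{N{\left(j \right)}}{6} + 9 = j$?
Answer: $- \frac{536357}{13309890} \approx -0.040298$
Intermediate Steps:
$N{\left(j \right)} = -54 + 6 j$
$Z = \frac{20}{3}$ ($Z = \frac{\left(-5\right) \left(-4\right)}{3} = \frac{1}{3} \cdot 20 = \frac{20}{3} \approx 6.6667$)
$m{\left(W,U \right)} = - \frac{4}{3}$ ($m{\left(W,U \right)} = \left(-4\right) \frac{1}{3} = - \frac{4}{3}$)
$k{\left(q,t \right)} = -19$ ($k{\left(q,t \right)} = 1 + \frac{20}{3} \left(-3\right) = 1 - 20 = -19$)
$\frac{k{\left(-55,w{\left(2,m{\left(6,-5 \right)} \right)} \right)}}{-3498} + \frac{N{\left(38 \right)}}{-3805} = - \frac{19}{-3498} + \frac{-54 + 6 \cdot 38}{-3805} = \left(-19\right) \left(- \frac{1}{3498}\right) + \left(-54 + 228\right) \left(- \frac{1}{3805}\right) = \frac{19}{3498} + 174 \left(- \frac{1}{3805}\right) = \frac{19}{3498} - \frac{174}{3805} = - \frac{536357}{13309890}$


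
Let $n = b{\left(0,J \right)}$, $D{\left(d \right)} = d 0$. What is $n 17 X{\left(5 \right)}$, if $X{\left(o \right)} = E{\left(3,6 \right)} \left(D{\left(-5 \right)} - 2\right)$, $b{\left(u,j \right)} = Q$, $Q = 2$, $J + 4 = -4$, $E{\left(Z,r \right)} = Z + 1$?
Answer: $-272$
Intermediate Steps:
$E{\left(Z,r \right)} = 1 + Z$
$J = -8$ ($J = -4 - 4 = -8$)
$D{\left(d \right)} = 0$
$b{\left(u,j \right)} = 2$
$n = 2$
$X{\left(o \right)} = -8$ ($X{\left(o \right)} = \left(1 + 3\right) \left(0 - 2\right) = 4 \left(-2\right) = -8$)
$n 17 X{\left(5 \right)} = 2 \cdot 17 \left(-8\right) = 34 \left(-8\right) = -272$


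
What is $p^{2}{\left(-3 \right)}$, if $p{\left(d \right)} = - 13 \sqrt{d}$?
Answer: $-507$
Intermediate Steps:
$p^{2}{\left(-3 \right)} = \left(- 13 \sqrt{-3}\right)^{2} = \left(- 13 i \sqrt{3}\right)^{2} = -507$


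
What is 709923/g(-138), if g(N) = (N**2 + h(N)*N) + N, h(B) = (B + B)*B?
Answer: -236641/1745746 ≈ -0.13555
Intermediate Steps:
h(B) = 2*B**2 (h(B) = (2*B)*B = 2*B**2)
g(N) = N + N**2 + 2*N**3 (g(N) = (N**2 + (2*N**2)*N) + N = (N**2 + 2*N**3) + N = N + N**2 + 2*N**3)
709923/g(-138) = 709923/((-138*(1 - 138 + 2*(-138)**2))) = 709923/((-138*(1 - 138 + 2*19044))) = 709923/((-138*(1 - 138 + 38088))) = 709923/((-138*37951)) = 709923/(-5237238) = 709923*(-1/5237238) = -236641/1745746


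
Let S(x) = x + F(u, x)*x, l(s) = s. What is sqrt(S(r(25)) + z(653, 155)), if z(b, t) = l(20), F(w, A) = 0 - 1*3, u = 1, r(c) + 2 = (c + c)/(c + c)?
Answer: sqrt(22) ≈ 4.6904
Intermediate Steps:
r(c) = -1 (r(c) = -2 + (c + c)/(c + c) = -2 + (2*c)/((2*c)) = -2 + (2*c)*(1/(2*c)) = -2 + 1 = -1)
F(w, A) = -3 (F(w, A) = 0 - 3 = -3)
z(b, t) = 20
S(x) = -2*x (S(x) = x - 3*x = -2*x)
sqrt(S(r(25)) + z(653, 155)) = sqrt(-2*(-1) + 20) = sqrt(2 + 20) = sqrt(22)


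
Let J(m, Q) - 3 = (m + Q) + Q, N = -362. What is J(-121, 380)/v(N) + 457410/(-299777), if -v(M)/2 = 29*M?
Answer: -4705661763/3147058946 ≈ -1.4953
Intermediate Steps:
v(M) = -58*M
J(m, Q) = 3 + m + 2*Q (J(m, Q) = 3 + ((m + Q) + Q) = 3 + ((Q + m) + Q) = 3 + (m + 2*Q) = 3 + m + 2*Q)
J(-121, 380)/v(N) + 457410/(-299777) = (3 - 121 + 2*380)/((-58*(-362))) + 457410/(-299777) = (3 - 121 + 760)/20996 + 457410*(-1/299777) = 642*(1/20996) - 457410/299777 = 321/10498 - 457410/299777 = -4705661763/3147058946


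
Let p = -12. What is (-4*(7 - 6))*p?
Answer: 48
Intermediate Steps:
(-4*(7 - 6))*p = -4*(7 - 6)*(-12) = -4*1*(-12) = -4*(-12) = 48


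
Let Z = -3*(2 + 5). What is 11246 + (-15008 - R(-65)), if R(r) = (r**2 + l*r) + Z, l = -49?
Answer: -11151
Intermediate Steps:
Z = -21 (Z = -3*7 = -21)
R(r) = -21 + r**2 - 49*r (R(r) = (r**2 - 49*r) - 21 = -21 + r**2 - 49*r)
11246 + (-15008 - R(-65)) = 11246 + (-15008 - (-21 + (-65)**2 - 49*(-65))) = 11246 + (-15008 - (-21 + 4225 + 3185)) = 11246 + (-15008 - 1*7389) = 11246 + (-15008 - 7389) = 11246 - 22397 = -11151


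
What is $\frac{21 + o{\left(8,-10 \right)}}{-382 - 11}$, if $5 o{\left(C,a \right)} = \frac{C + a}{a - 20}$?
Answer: $- \frac{1576}{29475} \approx -0.053469$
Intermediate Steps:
$o{\left(C,a \right)} = \frac{C + a}{5 \left(-20 + a\right)}$ ($o{\left(C,a \right)} = \frac{\left(C + a\right) \frac{1}{a - 20}}{5} = \frac{\left(C + a\right) \frac{1}{-20 + a}}{5} = \frac{\frac{1}{-20 + a} \left(C + a\right)}{5} = \frac{C + a}{5 \left(-20 + a\right)}$)
$\frac{21 + o{\left(8,-10 \right)}}{-382 - 11} = \frac{21 + \frac{8 - 10}{5 \left(-20 - 10\right)}}{-382 - 11} = \frac{21 + \frac{1}{5} \frac{1}{-30} \left(-2\right)}{-393} = \left(21 + \frac{1}{5} \left(- \frac{1}{30}\right) \left(-2\right)\right) \left(- \frac{1}{393}\right) = \left(21 + \frac{1}{75}\right) \left(- \frac{1}{393}\right) = \frac{1576}{75} \left(- \frac{1}{393}\right) = - \frac{1576}{29475}$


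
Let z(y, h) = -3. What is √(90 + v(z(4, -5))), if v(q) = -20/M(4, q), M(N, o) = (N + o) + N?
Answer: √86 ≈ 9.2736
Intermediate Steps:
M(N, o) = o + 2*N
v(q) = -20/(8 + q) (v(q) = -20/(q + 2*4) = -20/(q + 8) = -20/(8 + q))
√(90 + v(z(4, -5))) = √(90 - 20/(8 - 3)) = √(90 - 20/5) = √(90 - 20*⅕) = √(90 - 4) = √86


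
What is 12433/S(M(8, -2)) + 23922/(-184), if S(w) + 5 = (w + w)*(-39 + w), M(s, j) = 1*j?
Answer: -757963/14628 ≈ -51.816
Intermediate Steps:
M(s, j) = j
S(w) = -5 + 2*w*(-39 + w) (S(w) = -5 + (w + w)*(-39 + w) = -5 + (2*w)*(-39 + w) = -5 + 2*w*(-39 + w))
12433/S(M(8, -2)) + 23922/(-184) = 12433/(-5 - 78*(-2) + 2*(-2)²) + 23922/(-184) = 12433/(-5 + 156 + 2*4) + 23922*(-1/184) = 12433/(-5 + 156 + 8) - 11961/92 = 12433/159 - 11961/92 = -757963/14628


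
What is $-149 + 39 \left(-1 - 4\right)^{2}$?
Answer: $826$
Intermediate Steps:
$-149 + 39 \left(-1 - 4\right)^{2} = -149 + 39 \left(-5\right)^{2} = -149 + 39 \cdot 25 = -149 + 975 = 826$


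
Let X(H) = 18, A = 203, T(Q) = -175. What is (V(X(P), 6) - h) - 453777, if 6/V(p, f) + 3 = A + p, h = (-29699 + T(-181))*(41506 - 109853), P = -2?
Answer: -222605473992/109 ≈ -2.0423e+9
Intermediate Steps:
h = 2041798278 (h = (-29699 - 175)*(41506 - 109853) = -29874*(-68347) = 2041798278)
V(p, f) = 6/(200 + p) (V(p, f) = 6/(-3 + (203 + p)) = 6/(200 + p))
(V(X(P), 6) - h) - 453777 = (6/(200 + 18) - 1*2041798278) - 453777 = (6/218 - 2041798278) - 453777 = (6*(1/218) - 2041798278) - 453777 = (3/109 - 2041798278) - 453777 = -222556012299/109 - 453777 = -222605473992/109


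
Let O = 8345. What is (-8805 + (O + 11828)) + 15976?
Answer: 27344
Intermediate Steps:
(-8805 + (O + 11828)) + 15976 = (-8805 + (8345 + 11828)) + 15976 = (-8805 + 20173) + 15976 = 11368 + 15976 = 27344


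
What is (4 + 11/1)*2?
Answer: 30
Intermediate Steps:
(4 + 11/1)*2 = (4 + 11*1)*2 = (4 + 11)*2 = 15*2 = 30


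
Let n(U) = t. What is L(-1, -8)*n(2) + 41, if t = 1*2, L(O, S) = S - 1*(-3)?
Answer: 31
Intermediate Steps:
L(O, S) = 3 + S (L(O, S) = S + 3 = 3 + S)
t = 2
n(U) = 2
L(-1, -8)*n(2) + 41 = (3 - 8)*2 + 41 = -5*2 + 41 = -10 + 41 = 31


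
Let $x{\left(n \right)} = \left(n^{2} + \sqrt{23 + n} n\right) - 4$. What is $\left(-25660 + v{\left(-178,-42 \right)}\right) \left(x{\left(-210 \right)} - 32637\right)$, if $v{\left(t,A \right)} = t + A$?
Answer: $-296558920 + 5434800 i \sqrt{187} \approx -2.9656 \cdot 10^{8} + 7.432 \cdot 10^{7} i$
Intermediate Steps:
$v{\left(t,A \right)} = A + t$
$x{\left(n \right)} = -4 + n^{2} + n \sqrt{23 + n}$ ($x{\left(n \right)} = \left(n^{2} + n \sqrt{23 + n}\right) - 4 = -4 + n^{2} + n \sqrt{23 + n}$)
$\left(-25660 + v{\left(-178,-42 \right)}\right) \left(x{\left(-210 \right)} - 32637\right) = \left(-25660 - 220\right) \left(\left(-4 + \left(-210\right)^{2} - 210 \sqrt{23 - 210}\right) - 32637\right) = \left(-25660 - 220\right) \left(\left(-4 + 44100 - 210 \sqrt{-187}\right) - 32637\right) = - 25880 \left(\left(-4 + 44100 - 210 i \sqrt{187}\right) - 32637\right) = - 25880 \left(\left(44096 - 210 i \sqrt{187}\right) - 32637\right) = - 25880 \left(11459 - 210 i \sqrt{187}\right) = -296558920 + 5434800 i \sqrt{187}$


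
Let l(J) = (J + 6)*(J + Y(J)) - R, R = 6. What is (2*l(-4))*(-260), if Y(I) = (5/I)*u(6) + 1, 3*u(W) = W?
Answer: 8840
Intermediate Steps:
u(W) = W/3
Y(I) = 1 + 10/I (Y(I) = (5/I)*((1/3)*6) + 1 = (5/I)*2 + 1 = 10/I + 1 = 1 + 10/I)
l(J) = -6 + (6 + J)*(J + (10 + J)/J) (l(J) = (J + 6)*(J + (10 + J)/J) - 1*6 = (6 + J)*(J + (10 + J)/J) - 6 = -6 + (6 + J)*(J + (10 + J)/J))
(2*l(-4))*(-260) = (2*(10 + (-4)**2 + 7*(-4) + 60/(-4)))*(-260) = (2*(10 + 16 - 28 + 60*(-1/4)))*(-260) = (2*(10 + 16 - 28 - 15))*(-260) = (2*(-17))*(-260) = -34*(-260) = 8840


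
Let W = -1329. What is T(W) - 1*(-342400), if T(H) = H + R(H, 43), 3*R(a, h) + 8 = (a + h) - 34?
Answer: 1021885/3 ≈ 3.4063e+5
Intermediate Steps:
R(a, h) = -14 + a/3 + h/3 (R(a, h) = -8/3 + ((a + h) - 34)/3 = -8/3 + (-34 + a + h)/3 = -8/3 + (-34/3 + a/3 + h/3) = -14 + a/3 + h/3)
T(H) = ⅓ + 4*H/3 (T(H) = H + (-14 + H/3 + (⅓)*43) = H + (-14 + H/3 + 43/3) = H + (⅓ + H/3) = ⅓ + 4*H/3)
T(W) - 1*(-342400) = (⅓ + (4/3)*(-1329)) - 1*(-342400) = (⅓ - 1772) + 342400 = -5315/3 + 342400 = 1021885/3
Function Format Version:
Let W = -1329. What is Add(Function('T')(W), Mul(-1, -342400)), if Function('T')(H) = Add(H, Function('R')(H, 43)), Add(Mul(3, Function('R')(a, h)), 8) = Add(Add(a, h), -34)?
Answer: Rational(1021885, 3) ≈ 3.4063e+5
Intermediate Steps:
Function('R')(a, h) = Add(-14, Mul(Rational(1, 3), a), Mul(Rational(1, 3), h)) (Function('R')(a, h) = Add(Rational(-8, 3), Mul(Rational(1, 3), Add(Add(a, h), -34))) = Add(Rational(-8, 3), Mul(Rational(1, 3), Add(-34, a, h))) = Add(Rational(-8, 3), Add(Rational(-34, 3), Mul(Rational(1, 3), a), Mul(Rational(1, 3), h))) = Add(-14, Mul(Rational(1, 3), a), Mul(Rational(1, 3), h)))
Function('T')(H) = Add(Rational(1, 3), Mul(Rational(4, 3), H)) (Function('T')(H) = Add(H, Add(-14, Mul(Rational(1, 3), H), Mul(Rational(1, 3), 43))) = Add(H, Add(-14, Mul(Rational(1, 3), H), Rational(43, 3))) = Add(H, Add(Rational(1, 3), Mul(Rational(1, 3), H))) = Add(Rational(1, 3), Mul(Rational(4, 3), H)))
Add(Function('T')(W), Mul(-1, -342400)) = Add(Add(Rational(1, 3), Mul(Rational(4, 3), -1329)), Mul(-1, -342400)) = Add(Add(Rational(1, 3), -1772), 342400) = Add(Rational(-5315, 3), 342400) = Rational(1021885, 3)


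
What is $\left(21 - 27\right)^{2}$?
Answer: $36$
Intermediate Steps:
$\left(21 - 27\right)^{2} = \left(-6\right)^{2} = 36$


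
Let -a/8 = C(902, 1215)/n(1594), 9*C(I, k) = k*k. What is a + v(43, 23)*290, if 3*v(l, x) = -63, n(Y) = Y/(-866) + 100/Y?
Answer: 449104957890/613559 ≈ 7.3197e+5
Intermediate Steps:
C(I, k) = k²/9 (C(I, k) = (k*k)/9 = k²/9)
n(Y) = 100/Y - Y/866 (n(Y) = Y*(-1/866) + 100/Y = -Y/866 + 100/Y = 100/Y - Y/866)
v(l, x) = -21 (v(l, x) = (⅓)*(-63) = -21)
a = 452841532200/613559 (a = -8*(⅑)*1215²/(100/1594 - 1/866*1594) = -8*(⅑)*1476225/(100*(1/1594) - 797/433) = -1312200/(50/797 - 797/433) = -1312200/(-613559/345101) = -1312200*(-345101)/613559 = -8*(-56605191525/613559) = 452841532200/613559 ≈ 7.3806e+5)
a + v(43, 23)*290 = 452841532200/613559 - 21*290 = 452841532200/613559 - 6090 = 449104957890/613559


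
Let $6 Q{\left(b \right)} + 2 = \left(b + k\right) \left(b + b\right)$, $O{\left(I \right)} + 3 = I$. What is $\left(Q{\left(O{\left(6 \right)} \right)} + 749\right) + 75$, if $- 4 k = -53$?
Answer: $\frac{10079}{12} \approx 839.92$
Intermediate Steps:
$k = \frac{53}{4}$ ($k = \left(- \frac{1}{4}\right) \left(-53\right) = \frac{53}{4} \approx 13.25$)
$O{\left(I \right)} = -3 + I$
$Q{\left(b \right)} = - \frac{1}{3} + \frac{b \left(\frac{53}{4} + b\right)}{3}$ ($Q{\left(b \right)} = - \frac{1}{3} + \frac{\left(b + \frac{53}{4}\right) \left(b + b\right)}{6} = - \frac{1}{3} + \frac{\left(\frac{53}{4} + b\right) 2 b}{6} = - \frac{1}{3} + \frac{2 b \left(\frac{53}{4} + b\right)}{6} = - \frac{1}{3} + \frac{b \left(\frac{53}{4} + b\right)}{3}$)
$\left(Q{\left(O{\left(6 \right)} \right)} + 749\right) + 75 = \left(\left(- \frac{1}{3} + \frac{\left(-3 + 6\right)^{2}}{3} + \frac{53 \left(-3 + 6\right)}{12}\right) + 749\right) + 75 = \left(\left(- \frac{1}{3} + \frac{3^{2}}{3} + \frac{53}{12} \cdot 3\right) + 749\right) + 75 = \left(\left(- \frac{1}{3} + \frac{1}{3} \cdot 9 + \frac{53}{4}\right) + 749\right) + 75 = \left(\left(- \frac{1}{3} + 3 + \frac{53}{4}\right) + 749\right) + 75 = \left(\frac{191}{12} + 749\right) + 75 = \frac{9179}{12} + 75 = \frac{10079}{12}$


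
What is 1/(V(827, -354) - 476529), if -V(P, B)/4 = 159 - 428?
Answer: -1/475453 ≈ -2.1033e-6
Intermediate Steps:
V(P, B) = 1076 (V(P, B) = -4*(159 - 428) = -4*(-269) = 1076)
1/(V(827, -354) - 476529) = 1/(1076 - 476529) = 1/(-475453) = -1/475453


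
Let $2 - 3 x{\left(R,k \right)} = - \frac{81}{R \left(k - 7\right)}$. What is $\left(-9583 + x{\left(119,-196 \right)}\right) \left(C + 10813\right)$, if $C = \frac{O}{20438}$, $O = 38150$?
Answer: $- \frac{76747660504965920}{740581149} \approx -1.0363 \cdot 10^{8}$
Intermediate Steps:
$C = \frac{19075}{10219}$ ($C = \frac{38150}{20438} = 38150 \cdot \frac{1}{20438} = \frac{19075}{10219} \approx 1.8666$)
$x{\left(R,k \right)} = \frac{2}{3} + \frac{27}{R \left(-7 + k\right)}$ ($x{\left(R,k \right)} = \frac{2}{3} - \frac{\left(-81\right) \frac{1}{R \left(k - 7\right)}}{3} = \frac{2}{3} - \frac{\left(-81\right) \frac{1}{R \left(-7 + k\right)}}{3} = \frac{2}{3} - \frac{\left(-81\right) \frac{1}{R} \frac{1}{-7 + k}}{3} = \frac{2}{3} + \frac{27}{R \left(-7 + k\right)}$)
$\left(-9583 + x{\left(119,-196 \right)}\right) \left(C + 10813\right) = \left(-9583 + \frac{81 - 1666 + 2 \cdot 119 \left(-196\right)}{3 \cdot 119 \left(-7 - 196\right)}\right) \left(\frac{19075}{10219} + 10813\right) = \left(-9583 + \frac{1}{3} \cdot \frac{1}{119} \frac{1}{-203} \left(81 - 1666 - 46648\right)\right) \frac{110517122}{10219} = \left(-9583 + \frac{1}{3} \cdot \frac{1}{119} \left(- \frac{1}{203}\right) \left(-48233\right)\right) \frac{110517122}{10219} = \left(-9583 + \frac{48233}{72471}\right) \frac{110517122}{10219} = \left(- \frac{694441360}{72471}\right) \frac{110517122}{10219} = - \frac{76747660504965920}{740581149}$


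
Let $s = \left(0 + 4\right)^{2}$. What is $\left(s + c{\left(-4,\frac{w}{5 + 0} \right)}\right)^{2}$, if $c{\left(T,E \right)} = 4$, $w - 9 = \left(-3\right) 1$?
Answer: $400$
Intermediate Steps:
$w = 6$ ($w = 9 - 3 = 6$)
$s = 16$ ($s = 4^{2} = 16$)
$\left(s + c{\left(-4,\frac{w}{5 + 0} \right)}\right)^{2} = \left(16 + 4\right)^{2} = 20^{2} = 400$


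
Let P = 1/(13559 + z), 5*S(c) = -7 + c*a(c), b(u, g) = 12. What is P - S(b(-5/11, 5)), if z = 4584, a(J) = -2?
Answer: 562438/90715 ≈ 6.2001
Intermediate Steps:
S(c) = -7/5 - 2*c/5 (S(c) = (-7 + c*(-2))/5 = (-7 - 2*c)/5 = -7/5 - 2*c/5)
P = 1/18143 (P = 1/(13559 + 4584) = 1/18143 ≈ 5.5118e-5)
P - S(b(-5/11, 5)) = 1/18143 - (-7/5 - ⅖*12) = 1/18143 - (-7/5 - 24/5) = 1/18143 - 1*(-31/5) = 1/18143 + 31/5 = 562438/90715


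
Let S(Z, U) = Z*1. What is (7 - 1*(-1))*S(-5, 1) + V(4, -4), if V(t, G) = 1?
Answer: -39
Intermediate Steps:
S(Z, U) = Z
(7 - 1*(-1))*S(-5, 1) + V(4, -4) = (7 - 1*(-1))*(-5) + 1 = (7 + 1)*(-5) + 1 = 8*(-5) + 1 = -40 + 1 = -39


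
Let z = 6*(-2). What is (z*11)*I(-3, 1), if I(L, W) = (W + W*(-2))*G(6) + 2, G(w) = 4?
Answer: 264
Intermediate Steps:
z = -12
I(L, W) = 2 - 4*W (I(L, W) = (W + W*(-2))*4 + 2 = (W - 2*W)*4 + 2 = -W*4 + 2 = -4*W + 2 = 2 - 4*W)
(z*11)*I(-3, 1) = (-12*11)*(2 - 4*1) = -132*(2 - 4) = -132*(-2) = 264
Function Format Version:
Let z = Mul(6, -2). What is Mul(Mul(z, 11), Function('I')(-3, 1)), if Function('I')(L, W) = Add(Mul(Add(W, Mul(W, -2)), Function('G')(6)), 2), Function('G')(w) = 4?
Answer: 264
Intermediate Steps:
z = -12
Function('I')(L, W) = Add(2, Mul(-4, W)) (Function('I')(L, W) = Add(Mul(Add(W, Mul(W, -2)), 4), 2) = Add(Mul(Add(W, Mul(-2, W)), 4), 2) = Add(Mul(Mul(-1, W), 4), 2) = Add(Mul(-4, W), 2) = Add(2, Mul(-4, W)))
Mul(Mul(z, 11), Function('I')(-3, 1)) = Mul(Mul(-12, 11), Add(2, Mul(-4, 1))) = Mul(-132, Add(2, -4)) = Mul(-132, -2) = 264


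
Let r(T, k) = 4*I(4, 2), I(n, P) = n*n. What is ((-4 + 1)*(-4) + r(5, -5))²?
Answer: 5776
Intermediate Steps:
I(n, P) = n²
r(T, k) = 64 (r(T, k) = 4*4² = 4*16 = 64)
((-4 + 1)*(-4) + r(5, -5))² = ((-4 + 1)*(-4) + 64)² = (-3*(-4) + 64)² = (12 + 64)² = 76² = 5776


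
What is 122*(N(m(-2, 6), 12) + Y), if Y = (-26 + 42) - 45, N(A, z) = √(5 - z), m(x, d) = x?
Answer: -3538 + 122*I*√7 ≈ -3538.0 + 322.78*I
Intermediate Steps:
Y = -29 (Y = 16 - 45 = -29)
122*(N(m(-2, 6), 12) + Y) = 122*(√(5 - 1*12) - 29) = 122*(√(5 - 12) - 29) = 122*(√(-7) - 29) = 122*(I*√7 - 29) = 122*(-29 + I*√7) = -3538 + 122*I*√7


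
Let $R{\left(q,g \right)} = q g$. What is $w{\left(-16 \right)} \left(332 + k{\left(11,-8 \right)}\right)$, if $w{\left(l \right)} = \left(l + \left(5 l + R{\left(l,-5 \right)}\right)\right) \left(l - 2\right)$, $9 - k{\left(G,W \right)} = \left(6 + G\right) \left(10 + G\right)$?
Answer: $-4608$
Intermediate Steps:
$R{\left(q,g \right)} = g q$
$k{\left(G,W \right)} = 9 - \left(6 + G\right) \left(10 + G\right)$
$w{\left(l \right)} = l \left(-2 + l\right)$ ($w{\left(l \right)} = \left(l + \left(5 l - 5 l\right)\right) \left(l - 2\right) = \left(l + 0\right) \left(-2 + l\right) = l \left(-2 + l\right)$)
$w{\left(-16 \right)} \left(332 + k{\left(11,-8 \right)}\right) = - 16 \left(-2 - 16\right) \left(332 - 348\right) = \left(-16\right) \left(-18\right) \left(332 - 348\right) = 288 \left(332 - 348\right) = 288 \left(-16\right) = -4608$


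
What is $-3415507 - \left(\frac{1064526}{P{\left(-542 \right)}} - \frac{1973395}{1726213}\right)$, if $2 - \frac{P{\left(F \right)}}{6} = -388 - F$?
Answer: $- \frac{895869106525919}{262384376} \approx -3.4143 \cdot 10^{6}$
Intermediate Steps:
$P{\left(F \right)} = 2340 + 6 F$ ($P{\left(F \right)} = 12 - 6 \left(-388 - F\right) = 12 + \left(2328 + 6 F\right) = 2340 + 6 F$)
$-3415507 - \left(\frac{1064526}{P{\left(-542 \right)}} - \frac{1973395}{1726213}\right) = -3415507 - \left(\frac{1064526}{2340 + 6 \left(-542\right)} - \frac{1973395}{1726213}\right) = -3415507 - \left(\frac{1064526}{2340 - 3252} - \frac{1973395}{1726213}\right) = -3415507 - \left(\frac{1064526}{-912} - \frac{1973395}{1726213}\right) = -3415507 - \left(1064526 \left(- \frac{1}{912}\right) - \frac{1973395}{1726213}\right) = -3415507 - \left(- \frac{177421}{152} - \frac{1973395}{1726213}\right) = -3415507 - - \frac{306566392713}{262384376} = -3415507 + \frac{306566392713}{262384376} = - \frac{895869106525919}{262384376}$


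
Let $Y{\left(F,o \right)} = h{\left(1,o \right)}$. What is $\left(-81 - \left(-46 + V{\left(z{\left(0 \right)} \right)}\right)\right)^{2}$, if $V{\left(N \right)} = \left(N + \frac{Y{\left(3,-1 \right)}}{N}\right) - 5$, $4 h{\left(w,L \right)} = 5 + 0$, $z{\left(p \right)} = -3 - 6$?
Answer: $\frac{564001}{1296} \approx 435.19$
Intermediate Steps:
$z{\left(p \right)} = -9$ ($z{\left(p \right)} = -3 - 6 = -9$)
$h{\left(w,L \right)} = \frac{5}{4}$ ($h{\left(w,L \right)} = \frac{5 + 0}{4} = \frac{1}{4} \cdot 5 = \frac{5}{4}$)
$Y{\left(F,o \right)} = \frac{5}{4}$
$V{\left(N \right)} = -5 + N + \frac{5}{4 N}$ ($V{\left(N \right)} = \left(N + \frac{5}{4 N}\right) - 5 = -5 + N + \frac{5}{4 N}$)
$\left(-81 - \left(-46 + V{\left(z{\left(0 \right)} \right)}\right)\right)^{2} = \left(-81 + \left(46 - \left(-5 - 9 + \frac{5}{4 \left(-9\right)}\right)\right)\right)^{2} = \left(-81 + \left(46 - \left(-5 - 9 + \frac{5}{4} \left(- \frac{1}{9}\right)\right)\right)\right)^{2} = \left(-81 + \left(46 - \left(-5 - 9 - \frac{5}{36}\right)\right)\right)^{2} = \left(-81 + \left(46 - - \frac{509}{36}\right)\right)^{2} = \left(-81 + \left(46 + \frac{509}{36}\right)\right)^{2} = \left(-81 + \frac{2165}{36}\right)^{2} = \left(- \frac{751}{36}\right)^{2} = \frac{564001}{1296}$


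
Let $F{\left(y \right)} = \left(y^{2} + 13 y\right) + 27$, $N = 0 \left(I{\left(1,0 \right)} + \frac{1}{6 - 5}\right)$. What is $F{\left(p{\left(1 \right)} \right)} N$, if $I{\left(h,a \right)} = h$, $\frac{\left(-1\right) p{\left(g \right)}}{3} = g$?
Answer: $0$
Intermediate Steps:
$p{\left(g \right)} = - 3 g$
$N = 0$ ($N = 0 \left(1 + \frac{1}{6 - 5}\right) = 0 \left(1 + 1^{-1}\right) = 0 \left(1 + 1\right) = 0 \cdot 2 = 0$)
$F{\left(y \right)} = 27 + y^{2} + 13 y$
$F{\left(p{\left(1 \right)} \right)} N = \left(27 + \left(\left(-3\right) 1\right)^{2} + 13 \left(\left(-3\right) 1\right)\right) 0 = \left(27 + \left(-3\right)^{2} + 13 \left(-3\right)\right) 0 = \left(27 + 9 - 39\right) 0 = \left(-3\right) 0 = 0$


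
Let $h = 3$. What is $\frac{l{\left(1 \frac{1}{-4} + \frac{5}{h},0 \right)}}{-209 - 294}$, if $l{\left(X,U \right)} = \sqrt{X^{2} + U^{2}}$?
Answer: $- \frac{17}{6036} \approx -0.0028164$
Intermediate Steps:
$l{\left(X,U \right)} = \sqrt{U^{2} + X^{2}}$
$\frac{l{\left(1 \frac{1}{-4} + \frac{5}{h},0 \right)}}{-209 - 294} = \frac{\sqrt{0^{2} + \left(1 \frac{1}{-4} + \frac{5}{3}\right)^{2}}}{-209 - 294} = \frac{\sqrt{0 + \left(1 \left(- \frac{1}{4}\right) + 5 \cdot \frac{1}{3}\right)^{2}}}{-503} = - \frac{\sqrt{0 + \left(- \frac{1}{4} + \frac{5}{3}\right)^{2}}}{503} = - \frac{\sqrt{0 + \left(\frac{17}{12}\right)^{2}}}{503} = - \frac{\sqrt{0 + \frac{289}{144}}}{503} = - \frac{\sqrt{\frac{289}{144}}}{503} = \left(- \frac{1}{503}\right) \frac{17}{12} = - \frac{17}{6036}$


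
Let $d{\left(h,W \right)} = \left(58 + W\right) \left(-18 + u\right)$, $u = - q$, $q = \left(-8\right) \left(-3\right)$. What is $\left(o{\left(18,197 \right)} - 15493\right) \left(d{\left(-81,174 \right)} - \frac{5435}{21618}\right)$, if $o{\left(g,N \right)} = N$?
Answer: $\frac{1611060584096}{10809} \approx 1.4905 \cdot 10^{8}$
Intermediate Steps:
$q = 24$
$u = -24$ ($u = \left(-1\right) 24 = -24$)
$d{\left(h,W \right)} = -2436 - 42 W$ ($d{\left(h,W \right)} = \left(58 + W\right) \left(-18 - 24\right) = \left(58 + W\right) \left(-42\right) = -2436 - 42 W$)
$\left(o{\left(18,197 \right)} - 15493\right) \left(d{\left(-81,174 \right)} - \frac{5435}{21618}\right) = \left(197 - 15493\right) \left(\left(-2436 - 7308\right) - \frac{5435}{21618}\right) = - 15296 \left(\left(-2436 - 7308\right) - \frac{5435}{21618}\right) = - 15296 \left(-9744 - \frac{5435}{21618}\right) = \left(-15296\right) \left(- \frac{210651227}{21618}\right) = \frac{1611060584096}{10809}$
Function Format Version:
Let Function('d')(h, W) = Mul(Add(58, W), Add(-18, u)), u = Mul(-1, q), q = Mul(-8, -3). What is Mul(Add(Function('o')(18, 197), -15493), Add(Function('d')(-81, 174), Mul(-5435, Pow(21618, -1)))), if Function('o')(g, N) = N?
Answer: Rational(1611060584096, 10809) ≈ 1.4905e+8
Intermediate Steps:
q = 24
u = -24 (u = Mul(-1, 24) = -24)
Function('d')(h, W) = Add(-2436, Mul(-42, W)) (Function('d')(h, W) = Mul(Add(58, W), Add(-18, -24)) = Mul(Add(58, W), -42) = Add(-2436, Mul(-42, W)))
Mul(Add(Function('o')(18, 197), -15493), Add(Function('d')(-81, 174), Mul(-5435, Pow(21618, -1)))) = Mul(Add(197, -15493), Add(Add(-2436, Mul(-42, 174)), Mul(-5435, Pow(21618, -1)))) = Mul(-15296, Add(Add(-2436, -7308), Mul(-5435, Rational(1, 21618)))) = Mul(-15296, Add(-9744, Rational(-5435, 21618))) = Mul(-15296, Rational(-210651227, 21618)) = Rational(1611060584096, 10809)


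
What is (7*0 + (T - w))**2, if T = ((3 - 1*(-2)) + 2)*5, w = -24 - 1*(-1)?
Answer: 3364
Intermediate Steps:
w = -23 (w = -24 + 1 = -23)
T = 35 (T = ((3 + 2) + 2)*5 = (5 + 2)*5 = 7*5 = 35)
(7*0 + (T - w))**2 = (7*0 + (35 - 1*(-23)))**2 = (0 + (35 + 23))**2 = (0 + 58)**2 = 58**2 = 3364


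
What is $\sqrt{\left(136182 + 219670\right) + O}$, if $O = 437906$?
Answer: $\sqrt{793758} \approx 890.93$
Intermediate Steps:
$\sqrt{\left(136182 + 219670\right) + O} = \sqrt{\left(136182 + 219670\right) + 437906} = \sqrt{355852 + 437906} = \sqrt{793758}$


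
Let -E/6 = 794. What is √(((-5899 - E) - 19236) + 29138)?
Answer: √8767 ≈ 93.632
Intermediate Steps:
E = -4764 (E = -6*794 = -4764)
√(((-5899 - E) - 19236) + 29138) = √(((-5899 - 1*(-4764)) - 19236) + 29138) = √(((-5899 + 4764) - 19236) + 29138) = √((-1135 - 19236) + 29138) = √(-20371 + 29138) = √8767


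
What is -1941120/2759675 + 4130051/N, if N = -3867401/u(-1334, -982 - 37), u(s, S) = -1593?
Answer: 3629773462119381/2134553970935 ≈ 1700.5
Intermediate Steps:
N = 3867401/1593 (N = -3867401/(-1593) = -3867401*(-1/1593) = 3867401/1593 ≈ 2427.7)
-1941120/2759675 + 4130051/N = -1941120/2759675 + 4130051/(3867401/1593) = -1941120*1/2759675 + 4130051*(1593/3867401) = -388224/551935 + 6579171243/3867401 = 3629773462119381/2134553970935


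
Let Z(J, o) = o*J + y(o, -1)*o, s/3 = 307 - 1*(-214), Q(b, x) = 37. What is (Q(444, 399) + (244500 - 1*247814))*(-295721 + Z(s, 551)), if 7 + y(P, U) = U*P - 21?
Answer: -807659251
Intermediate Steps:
y(P, U) = -28 + P*U (y(P, U) = -7 + (U*P - 21) = -7 + (P*U - 21) = -7 + (-21 + P*U) = -28 + P*U)
s = 1563 (s = 3*(307 - 1*(-214)) = 3*(307 + 214) = 3*521 = 1563)
Z(J, o) = J*o + o*(-28 - o) (Z(J, o) = o*J + (-28 + o*(-1))*o = J*o + (-28 - o)*o = J*o + o*(-28 - o))
(Q(444, 399) + (244500 - 1*247814))*(-295721 + Z(s, 551)) = (37 + (244500 - 1*247814))*(-295721 + 551*(-28 + 1563 - 1*551)) = (37 + (244500 - 247814))*(-295721 + 551*(-28 + 1563 - 551)) = (37 - 3314)*(-295721 + 551*984) = -3277*(-295721 + 542184) = -3277*246463 = -807659251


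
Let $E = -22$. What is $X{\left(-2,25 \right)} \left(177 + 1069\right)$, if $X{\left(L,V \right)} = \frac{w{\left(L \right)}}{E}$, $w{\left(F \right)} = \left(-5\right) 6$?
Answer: $\frac{18690}{11} \approx 1699.1$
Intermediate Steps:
$w{\left(F \right)} = -30$
$X{\left(L,V \right)} = \frac{15}{11}$ ($X{\left(L,V \right)} = - \frac{30}{-22} = \left(-30\right) \left(- \frac{1}{22}\right) = \frac{15}{11}$)
$X{\left(-2,25 \right)} \left(177 + 1069\right) = \frac{15 \left(177 + 1069\right)}{11} = \frac{15}{11} \cdot 1246 = \frac{18690}{11}$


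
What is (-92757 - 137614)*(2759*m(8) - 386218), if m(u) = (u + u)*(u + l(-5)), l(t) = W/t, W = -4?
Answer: -2590752266/5 ≈ -5.1815e+8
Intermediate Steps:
l(t) = -4/t
m(u) = 2*u*(⅘ + u) (m(u) = (u + u)*(u - 4/(-5)) = (2*u)*(u - 4*(-⅕)) = (2*u)*(u + ⅘) = (2*u)*(⅘ + u) = 2*u*(⅘ + u))
(-92757 - 137614)*(2759*m(8) - 386218) = (-92757 - 137614)*(2759*((⅖)*8*(4 + 5*8)) - 386218) = -230371*(2759*((⅖)*8*(4 + 40)) - 386218) = -230371*(2759*((⅖)*8*44) - 386218) = -230371*(2759*(704/5) - 386218) = -230371*(1942336/5 - 386218) = -230371*11246/5 = -2590752266/5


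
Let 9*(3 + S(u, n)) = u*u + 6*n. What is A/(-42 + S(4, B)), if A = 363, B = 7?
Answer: -3267/347 ≈ -9.4150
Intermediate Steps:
S(u, n) = -3 + u²/9 + 2*n/3 (S(u, n) = -3 + (u*u + 6*n)/9 = -3 + (u² + 6*n)/9 = -3 + (u²/9 + 2*n/3) = -3 + u²/9 + 2*n/3)
A/(-42 + S(4, B)) = 363/(-42 + (-3 + (⅑)*4² + (⅔)*7)) = 363/(-42 + (-3 + (⅑)*16 + 14/3)) = 363/(-42 + (-3 + 16/9 + 14/3)) = 363/(-42 + 31/9) = 363/(-347/9) = -9/347*363 = -3267/347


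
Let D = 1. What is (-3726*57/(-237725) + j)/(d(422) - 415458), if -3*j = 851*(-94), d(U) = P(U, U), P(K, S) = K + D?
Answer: -826835252/12869242875 ≈ -0.064249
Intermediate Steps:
P(K, S) = 1 + K (P(K, S) = K + 1 = 1 + K)
d(U) = 1 + U
j = 79994/3 (j = -851*(-94)/3 = -1/3*(-79994) = 79994/3 ≈ 26665.)
(-3726*57/(-237725) + j)/(d(422) - 415458) = (-3726*57/(-237725) + 79994/3)/((1 + 422) - 415458) = (-212382*(-1/237725) + 79994/3)/(423 - 415458) = (212382/237725 + 79994/3)/(-415035) = (19017210796/713175)*(-1/415035) = -826835252/12869242875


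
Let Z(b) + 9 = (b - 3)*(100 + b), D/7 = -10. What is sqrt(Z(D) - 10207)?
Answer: I*sqrt(12406) ≈ 111.38*I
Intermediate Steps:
D = -70 (D = 7*(-10) = -70)
Z(b) = -9 + (-3 + b)*(100 + b) (Z(b) = -9 + (b - 3)*(100 + b) = -9 + (-3 + b)*(100 + b))
sqrt(Z(D) - 10207) = sqrt((-309 + (-70)**2 + 97*(-70)) - 10207) = sqrt((-309 + 4900 - 6790) - 10207) = sqrt(-2199 - 10207) = sqrt(-12406) = I*sqrt(12406)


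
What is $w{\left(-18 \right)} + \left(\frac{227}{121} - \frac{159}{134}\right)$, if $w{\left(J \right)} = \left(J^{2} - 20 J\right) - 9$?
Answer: $\frac{10955629}{16214} \approx 675.69$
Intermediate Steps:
$w{\left(J \right)} = -9 + J^{2} - 20 J$
$w{\left(-18 \right)} + \left(\frac{227}{121} - \frac{159}{134}\right) = \left(-9 + \left(-18\right)^{2} - -360\right) + \left(\frac{227}{121} - \frac{159}{134}\right) = \left(-9 + 324 + 360\right) + \left(227 \cdot \frac{1}{121} - \frac{159}{134}\right) = 675 + \left(\frac{227}{121} - \frac{159}{134}\right) = 675 + \frac{11179}{16214} = \frac{10955629}{16214}$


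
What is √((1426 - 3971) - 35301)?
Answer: I*√37846 ≈ 194.54*I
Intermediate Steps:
√((1426 - 3971) - 35301) = √(-2545 - 35301) = √(-37846) = I*√37846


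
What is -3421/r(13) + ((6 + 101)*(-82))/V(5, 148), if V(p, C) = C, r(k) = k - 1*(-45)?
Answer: -126900/1073 ≈ -118.27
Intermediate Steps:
r(k) = 45 + k (r(k) = k + 45 = 45 + k)
-3421/r(13) + ((6 + 101)*(-82))/V(5, 148) = -3421/(45 + 13) + ((6 + 101)*(-82))/148 = -3421/58 + (107*(-82))*(1/148) = -3421*1/58 - 8774*1/148 = -3421/58 - 4387/74 = -126900/1073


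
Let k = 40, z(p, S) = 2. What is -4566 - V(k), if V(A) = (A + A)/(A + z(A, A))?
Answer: -95926/21 ≈ -4567.9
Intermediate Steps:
V(A) = 2*A/(2 + A) (V(A) = (A + A)/(A + 2) = (2*A)/(2 + A) = 2*A/(2 + A))
-4566 - V(k) = -4566 - 2*40/(2 + 40) = -4566 - 2*40/42 = -4566 - 1*40/21 = -4566 - 40/21 = -95926/21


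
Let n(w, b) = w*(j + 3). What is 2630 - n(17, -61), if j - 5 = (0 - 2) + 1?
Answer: 2511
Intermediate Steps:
j = 4 (j = 5 + ((0 - 2) + 1) = 5 + (-2 + 1) = 5 - 1 = 4)
n(w, b) = 7*w (n(w, b) = w*(4 + 3) = w*7 = 7*w)
2630 - n(17, -61) = 2630 - 7*17 = 2630 - 1*119 = 2630 - 119 = 2511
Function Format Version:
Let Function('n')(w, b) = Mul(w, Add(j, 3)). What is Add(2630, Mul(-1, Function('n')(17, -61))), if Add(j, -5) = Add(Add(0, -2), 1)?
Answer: 2511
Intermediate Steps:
j = 4 (j = Add(5, Add(Add(0, -2), 1)) = Add(5, Add(-2, 1)) = Add(5, -1) = 4)
Function('n')(w, b) = Mul(7, w) (Function('n')(w, b) = Mul(w, Add(4, 3)) = Mul(w, 7) = Mul(7, w))
Add(2630, Mul(-1, Function('n')(17, -61))) = Add(2630, Mul(-1, Mul(7, 17))) = Add(2630, Mul(-1, 119)) = Add(2630, -119) = 2511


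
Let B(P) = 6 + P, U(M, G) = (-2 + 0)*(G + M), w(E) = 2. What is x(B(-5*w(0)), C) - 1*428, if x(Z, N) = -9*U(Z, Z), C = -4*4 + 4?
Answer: -572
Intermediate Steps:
C = -12 (C = -16 + 4 = -12)
U(M, G) = -2*G - 2*M (U(M, G) = -2*(G + M) = -2*G - 2*M)
x(Z, N) = 36*Z (x(Z, N) = -9*(-2*Z - 2*Z) = -(-36)*Z = 36*Z)
x(B(-5*w(0)), C) - 1*428 = 36*(6 - 5*2) - 1*428 = 36*(6 - 10) - 428 = 36*(-4) - 428 = -144 - 428 = -572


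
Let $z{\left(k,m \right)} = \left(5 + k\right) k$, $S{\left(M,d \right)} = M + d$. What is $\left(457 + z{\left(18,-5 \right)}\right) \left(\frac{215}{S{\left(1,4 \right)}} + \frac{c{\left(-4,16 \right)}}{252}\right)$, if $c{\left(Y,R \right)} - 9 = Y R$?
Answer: $\frac{9390251}{252} \approx 37263.0$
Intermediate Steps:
$z{\left(k,m \right)} = k \left(5 + k\right)$
$c{\left(Y,R \right)} = 9 + R Y$ ($c{\left(Y,R \right)} = 9 + Y R = 9 + R Y$)
$\left(457 + z{\left(18,-5 \right)}\right) \left(\frac{215}{S{\left(1,4 \right)}} + \frac{c{\left(-4,16 \right)}}{252}\right) = \left(457 + 18 \left(5 + 18\right)\right) \left(\frac{215}{1 + 4} + \frac{9 + 16 \left(-4\right)}{252}\right) = \left(457 + 18 \cdot 23\right) \left(\frac{215}{5} + \left(9 - 64\right) \frac{1}{252}\right) = \left(457 + 414\right) \left(215 \cdot \frac{1}{5} - \frac{55}{252}\right) = 871 \left(43 - \frac{55}{252}\right) = 871 \cdot \frac{10781}{252} = \frac{9390251}{252}$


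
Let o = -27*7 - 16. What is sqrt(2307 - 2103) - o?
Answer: 205 + 2*sqrt(51) ≈ 219.28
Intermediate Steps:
o = -205 (o = -189 - 16 = -205)
sqrt(2307 - 2103) - o = sqrt(2307 - 2103) - 1*(-205) = sqrt(204) + 205 = 2*sqrt(51) + 205 = 205 + 2*sqrt(51)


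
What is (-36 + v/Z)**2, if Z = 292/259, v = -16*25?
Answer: 813846784/5329 ≈ 1.5272e+5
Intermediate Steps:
v = -400
Z = 292/259 (Z = 292*(1/259) = 292/259 ≈ 1.1274)
(-36 + v/Z)**2 = (-36 - 400/292/259)**2 = (-36 - 400*259/292)**2 = (-36 - 25900/73)**2 = (-28528/73)**2 = 813846784/5329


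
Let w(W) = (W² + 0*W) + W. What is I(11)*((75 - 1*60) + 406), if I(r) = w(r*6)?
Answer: 1861662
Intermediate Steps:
w(W) = W + W² (w(W) = (W² + 0) + W = W² + W = W + W²)
I(r) = 6*r*(1 + 6*r) (I(r) = (r*6)*(1 + r*6) = (6*r)*(1 + 6*r) = 6*r*(1 + 6*r))
I(11)*((75 - 1*60) + 406) = (6*11*(1 + 6*11))*((75 - 1*60) + 406) = (6*11*(1 + 66))*((75 - 60) + 406) = (6*11*67)*(15 + 406) = 4422*421 = 1861662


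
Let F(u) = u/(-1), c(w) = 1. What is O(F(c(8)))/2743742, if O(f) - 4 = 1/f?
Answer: 3/2743742 ≈ 1.0934e-6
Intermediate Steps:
F(u) = -u (F(u) = u*(-1) = -u)
O(f) = 4 + 1/f
O(F(c(8)))/2743742 = (4 + 1/(-1*1))/2743742 = (4 + 1/(-1))*(1/2743742) = (4 - 1)*(1/2743742) = 3*(1/2743742) = 3/2743742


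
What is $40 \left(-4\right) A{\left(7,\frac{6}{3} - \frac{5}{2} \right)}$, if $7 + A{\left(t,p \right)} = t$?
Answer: $0$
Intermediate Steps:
$A{\left(t,p \right)} = -7 + t$
$40 \left(-4\right) A{\left(7,\frac{6}{3} - \frac{5}{2} \right)} = 40 \left(-4\right) \left(-7 + 7\right) = \left(-160\right) 0 = 0$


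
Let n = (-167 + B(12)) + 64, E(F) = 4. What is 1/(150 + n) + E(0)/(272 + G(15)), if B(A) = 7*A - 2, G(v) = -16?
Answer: 193/8256 ≈ 0.023377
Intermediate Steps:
B(A) = -2 + 7*A
n = -21 (n = (-167 + (-2 + 7*12)) + 64 = (-167 + (-2 + 84)) + 64 = (-167 + 82) + 64 = -85 + 64 = -21)
1/(150 + n) + E(0)/(272 + G(15)) = 1/(150 - 21) + 4/(272 - 16) = 1/129 + 4/256 = 1/129 + 4*(1/256) = 1/129 + 1/64 = 193/8256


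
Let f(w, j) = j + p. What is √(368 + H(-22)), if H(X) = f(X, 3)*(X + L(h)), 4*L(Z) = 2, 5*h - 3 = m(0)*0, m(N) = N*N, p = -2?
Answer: 3*√154/2 ≈ 18.615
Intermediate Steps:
m(N) = N²
f(w, j) = -2 + j (f(w, j) = j - 2 = -2 + j)
h = ⅗ (h = ⅗ + (0²*0)/5 = ⅗ + (0*0)/5 = ⅗ + (⅕)*0 = ⅗ + 0 = ⅗ ≈ 0.60000)
L(Z) = ½ (L(Z) = (¼)*2 = ½)
H(X) = ½ + X (H(X) = (-2 + 3)*(X + ½) = 1*(½ + X) = ½ + X)
√(368 + H(-22)) = √(368 + (½ - 22)) = √(368 - 43/2) = √(693/2) = 3*√154/2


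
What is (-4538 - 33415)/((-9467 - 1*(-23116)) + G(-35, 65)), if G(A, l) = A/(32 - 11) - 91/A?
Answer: -569295/204749 ≈ -2.7805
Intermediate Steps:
G(A, l) = -91/A + A/21 (G(A, l) = A/21 - 91/A = -91/A + A/21)
(-4538 - 33415)/((-9467 - 1*(-23116)) + G(-35, 65)) = (-4538 - 33415)/((-9467 - 1*(-23116)) + (-91/(-35) + (1/21)*(-35))) = -37953/((-9467 + 23116) + (-91*(-1/35) - 5/3)) = -37953/(13649 + (13/5 - 5/3)) = -37953/(13649 + 14/15) = -37953/204749/15 = -37953*15/204749 = -569295/204749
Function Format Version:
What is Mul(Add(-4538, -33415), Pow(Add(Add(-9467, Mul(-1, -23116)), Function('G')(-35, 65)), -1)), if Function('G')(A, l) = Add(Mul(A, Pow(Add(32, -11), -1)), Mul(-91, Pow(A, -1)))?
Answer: Rational(-569295, 204749) ≈ -2.7805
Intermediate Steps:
Function('G')(A, l) = Add(Mul(-91, Pow(A, -1)), Mul(Rational(1, 21), A)) (Function('G')(A, l) = Add(Mul(A, Pow(21, -1)), Mul(-91, Pow(A, -1))) = Add(Mul(A, Rational(1, 21)), Mul(-91, Pow(A, -1))) = Add(Mul(Rational(1, 21), A), Mul(-91, Pow(A, -1))) = Add(Mul(-91, Pow(A, -1)), Mul(Rational(1, 21), A)))
Mul(Add(-4538, -33415), Pow(Add(Add(-9467, Mul(-1, -23116)), Function('G')(-35, 65)), -1)) = Mul(Add(-4538, -33415), Pow(Add(Add(-9467, Mul(-1, -23116)), Add(Mul(-91, Pow(-35, -1)), Mul(Rational(1, 21), -35))), -1)) = Mul(-37953, Pow(Add(Add(-9467, 23116), Add(Mul(-91, Rational(-1, 35)), Rational(-5, 3))), -1)) = Mul(-37953, Pow(Add(13649, Add(Rational(13, 5), Rational(-5, 3))), -1)) = Mul(-37953, Pow(Add(13649, Rational(14, 15)), -1)) = Mul(-37953, Pow(Rational(204749, 15), -1)) = Mul(-37953, Rational(15, 204749)) = Rational(-569295, 204749)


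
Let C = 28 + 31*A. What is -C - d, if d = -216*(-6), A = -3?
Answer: -1231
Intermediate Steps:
d = 1296
C = -65 (C = 28 + 31*(-3) = 28 - 93 = -65)
-C - d = -1*(-65) - 1*1296 = 65 - 1296 = -1231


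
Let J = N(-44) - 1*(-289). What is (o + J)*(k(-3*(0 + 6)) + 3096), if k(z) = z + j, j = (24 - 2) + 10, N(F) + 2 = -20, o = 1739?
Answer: 6238660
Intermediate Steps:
N(F) = -22 (N(F) = -2 - 20 = -22)
j = 32 (j = 22 + 10 = 32)
J = 267 (J = -22 - 1*(-289) = -22 + 289 = 267)
k(z) = 32 + z (k(z) = z + 32 = 32 + z)
(o + J)*(k(-3*(0 + 6)) + 3096) = (1739 + 267)*((32 - 3*(0 + 6)) + 3096) = 2006*((32 - 3*6) + 3096) = 2006*((32 - 18) + 3096) = 2006*(14 + 3096) = 2006*3110 = 6238660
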